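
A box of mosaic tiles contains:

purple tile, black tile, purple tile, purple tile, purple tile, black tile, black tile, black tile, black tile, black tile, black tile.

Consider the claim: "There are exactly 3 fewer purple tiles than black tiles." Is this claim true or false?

True

There are 4 purple tiles.
There are 7 black tiles.
The claim requires 7 − 4 (= 3) to equal 3, which holds.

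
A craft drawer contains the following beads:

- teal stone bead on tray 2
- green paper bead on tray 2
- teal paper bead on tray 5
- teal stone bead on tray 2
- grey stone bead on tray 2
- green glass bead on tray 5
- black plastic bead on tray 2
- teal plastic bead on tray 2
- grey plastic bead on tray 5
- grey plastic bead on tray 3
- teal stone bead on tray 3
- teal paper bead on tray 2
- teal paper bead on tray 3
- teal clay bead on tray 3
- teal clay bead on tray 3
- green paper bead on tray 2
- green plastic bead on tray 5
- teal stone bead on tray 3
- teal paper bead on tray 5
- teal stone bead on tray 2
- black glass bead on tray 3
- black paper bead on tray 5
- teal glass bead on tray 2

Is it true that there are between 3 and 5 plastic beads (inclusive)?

There are 5 plastic beads.
The claim requires 3 ≤ 5 ≤ 5, which holds.

True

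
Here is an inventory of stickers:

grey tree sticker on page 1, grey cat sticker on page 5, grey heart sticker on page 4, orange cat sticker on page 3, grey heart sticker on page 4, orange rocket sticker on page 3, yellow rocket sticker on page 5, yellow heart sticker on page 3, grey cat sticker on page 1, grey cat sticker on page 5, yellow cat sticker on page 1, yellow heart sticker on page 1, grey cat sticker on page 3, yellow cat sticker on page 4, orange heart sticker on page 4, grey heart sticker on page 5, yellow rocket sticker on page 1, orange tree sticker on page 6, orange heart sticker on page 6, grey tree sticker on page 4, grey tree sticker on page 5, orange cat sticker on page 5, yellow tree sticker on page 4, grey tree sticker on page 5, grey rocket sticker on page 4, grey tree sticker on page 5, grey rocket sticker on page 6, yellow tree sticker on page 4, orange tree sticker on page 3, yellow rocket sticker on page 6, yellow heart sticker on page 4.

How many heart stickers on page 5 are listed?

1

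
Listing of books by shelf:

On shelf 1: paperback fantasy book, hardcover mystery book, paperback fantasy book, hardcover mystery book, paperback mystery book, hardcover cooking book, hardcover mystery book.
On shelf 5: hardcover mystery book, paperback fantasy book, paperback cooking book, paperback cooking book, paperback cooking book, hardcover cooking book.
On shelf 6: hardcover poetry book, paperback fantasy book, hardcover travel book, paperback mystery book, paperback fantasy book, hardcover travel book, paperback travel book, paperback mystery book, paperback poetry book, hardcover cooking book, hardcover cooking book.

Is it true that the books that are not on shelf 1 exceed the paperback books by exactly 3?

False

books that are not on shelf 1: 17.
paperback books: 13.
The claim requires 17 − 13 (= 4) to equal 3, which does not hold.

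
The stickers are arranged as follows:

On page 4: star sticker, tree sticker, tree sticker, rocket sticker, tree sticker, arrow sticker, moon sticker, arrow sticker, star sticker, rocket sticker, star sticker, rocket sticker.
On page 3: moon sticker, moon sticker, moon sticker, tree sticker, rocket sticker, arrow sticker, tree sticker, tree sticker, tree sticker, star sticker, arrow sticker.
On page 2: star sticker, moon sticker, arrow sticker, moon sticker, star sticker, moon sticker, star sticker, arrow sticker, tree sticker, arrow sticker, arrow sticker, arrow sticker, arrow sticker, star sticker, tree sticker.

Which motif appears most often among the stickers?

arrow

Counts by motif: arrow 10, tree 9, star 8, moon 7, rocket 4.
The maximum is 10, held uniquely by arrow.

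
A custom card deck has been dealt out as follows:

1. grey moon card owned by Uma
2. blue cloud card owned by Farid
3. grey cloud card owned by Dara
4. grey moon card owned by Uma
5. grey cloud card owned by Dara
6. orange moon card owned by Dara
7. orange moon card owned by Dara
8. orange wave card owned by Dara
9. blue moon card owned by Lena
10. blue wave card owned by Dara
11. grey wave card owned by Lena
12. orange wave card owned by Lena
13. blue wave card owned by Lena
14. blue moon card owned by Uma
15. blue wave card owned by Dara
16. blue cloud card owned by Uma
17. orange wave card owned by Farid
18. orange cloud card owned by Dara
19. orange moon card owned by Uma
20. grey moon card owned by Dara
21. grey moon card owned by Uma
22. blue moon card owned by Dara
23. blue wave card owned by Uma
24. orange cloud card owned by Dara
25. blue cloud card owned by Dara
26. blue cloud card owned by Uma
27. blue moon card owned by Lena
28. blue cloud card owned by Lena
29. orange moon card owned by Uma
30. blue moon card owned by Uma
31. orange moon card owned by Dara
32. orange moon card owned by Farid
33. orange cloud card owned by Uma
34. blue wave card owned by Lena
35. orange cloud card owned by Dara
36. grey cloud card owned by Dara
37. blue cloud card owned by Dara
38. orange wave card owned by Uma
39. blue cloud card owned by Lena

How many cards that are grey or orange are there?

22

grey: 8; orange: 14; together 8 + 14 = 22.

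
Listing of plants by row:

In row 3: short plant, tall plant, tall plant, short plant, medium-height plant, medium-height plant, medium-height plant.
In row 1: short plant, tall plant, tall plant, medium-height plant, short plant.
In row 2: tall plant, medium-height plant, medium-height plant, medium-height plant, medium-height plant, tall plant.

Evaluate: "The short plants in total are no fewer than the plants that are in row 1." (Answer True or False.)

There are 4 short plants.
There are 5 plants in row 1.
The claim requires 4 ≥ 5, which does not hold.

False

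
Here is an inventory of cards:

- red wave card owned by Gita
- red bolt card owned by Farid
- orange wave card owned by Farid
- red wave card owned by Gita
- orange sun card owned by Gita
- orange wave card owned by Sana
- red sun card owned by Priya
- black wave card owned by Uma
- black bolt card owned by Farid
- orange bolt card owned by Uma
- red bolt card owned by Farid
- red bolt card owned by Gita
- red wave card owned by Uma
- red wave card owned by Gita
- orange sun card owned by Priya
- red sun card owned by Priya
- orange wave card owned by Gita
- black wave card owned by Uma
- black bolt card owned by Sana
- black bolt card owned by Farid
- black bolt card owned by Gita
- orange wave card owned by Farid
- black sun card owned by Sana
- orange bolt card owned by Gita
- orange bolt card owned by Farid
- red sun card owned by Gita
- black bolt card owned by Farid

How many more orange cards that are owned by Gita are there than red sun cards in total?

0

orange cards owned by Gita: 3.
red sun cards: 3.
3 − 3 = 0.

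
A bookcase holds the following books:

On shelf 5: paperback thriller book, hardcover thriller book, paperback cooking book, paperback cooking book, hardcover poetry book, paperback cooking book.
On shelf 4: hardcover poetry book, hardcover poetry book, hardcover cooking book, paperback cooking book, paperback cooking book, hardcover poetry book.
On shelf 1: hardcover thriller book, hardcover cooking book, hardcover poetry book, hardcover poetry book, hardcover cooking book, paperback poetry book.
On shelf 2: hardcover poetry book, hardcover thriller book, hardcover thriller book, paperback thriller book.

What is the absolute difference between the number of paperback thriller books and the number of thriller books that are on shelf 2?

1

paperback thriller books: 2. thriller books on shelf 2: 3.
|2 − 3| = 3 − 2 = 1.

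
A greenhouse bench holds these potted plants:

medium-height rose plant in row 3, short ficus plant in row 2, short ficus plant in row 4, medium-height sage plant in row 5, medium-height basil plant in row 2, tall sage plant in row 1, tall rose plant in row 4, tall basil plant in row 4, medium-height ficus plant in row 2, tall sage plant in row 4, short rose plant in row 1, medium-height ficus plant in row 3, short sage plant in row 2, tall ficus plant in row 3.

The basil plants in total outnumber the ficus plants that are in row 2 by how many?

0

basil plants: 2.
ficus plants in row 2: 2.
2 − 2 = 0.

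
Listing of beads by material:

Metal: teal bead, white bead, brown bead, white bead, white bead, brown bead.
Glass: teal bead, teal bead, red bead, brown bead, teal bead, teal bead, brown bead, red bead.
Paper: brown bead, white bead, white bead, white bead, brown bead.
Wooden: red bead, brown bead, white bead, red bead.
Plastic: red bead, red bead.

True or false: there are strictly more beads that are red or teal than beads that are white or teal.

False

beads that are red or teal: 11.
beads that are white or teal: 12.
The claim requires 11 > 12, which does not hold.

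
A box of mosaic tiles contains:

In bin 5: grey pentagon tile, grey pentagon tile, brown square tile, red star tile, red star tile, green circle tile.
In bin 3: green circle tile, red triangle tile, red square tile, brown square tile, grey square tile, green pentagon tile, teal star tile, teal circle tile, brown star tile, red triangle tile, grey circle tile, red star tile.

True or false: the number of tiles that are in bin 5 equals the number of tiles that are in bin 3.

False

tiles in bin 5: 6.
tiles in bin 3: 12.
The claim requires 6 = 12, which does not hold.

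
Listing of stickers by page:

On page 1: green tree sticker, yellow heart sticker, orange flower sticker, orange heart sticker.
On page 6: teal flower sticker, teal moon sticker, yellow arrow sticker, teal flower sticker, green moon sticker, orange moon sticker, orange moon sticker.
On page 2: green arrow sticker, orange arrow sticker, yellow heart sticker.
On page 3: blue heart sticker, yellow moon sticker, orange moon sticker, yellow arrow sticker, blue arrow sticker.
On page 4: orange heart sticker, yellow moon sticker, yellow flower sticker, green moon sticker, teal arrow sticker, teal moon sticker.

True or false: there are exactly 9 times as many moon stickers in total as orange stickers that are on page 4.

moon stickers: 9.
orange stickers on page 4: 1.
The claim requires 9 = 9 × 1 = 9, which holds.

True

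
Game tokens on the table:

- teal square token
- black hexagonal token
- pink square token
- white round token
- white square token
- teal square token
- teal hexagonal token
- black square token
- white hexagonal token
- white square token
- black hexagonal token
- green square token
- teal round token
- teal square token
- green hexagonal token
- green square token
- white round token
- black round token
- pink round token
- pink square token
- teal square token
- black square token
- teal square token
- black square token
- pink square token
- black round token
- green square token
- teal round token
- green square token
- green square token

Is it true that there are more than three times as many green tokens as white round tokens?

False

|green tokens| = 6.
|white round tokens| = 2.
The claim requires 6 > 3 × 2 = 6, which does not hold.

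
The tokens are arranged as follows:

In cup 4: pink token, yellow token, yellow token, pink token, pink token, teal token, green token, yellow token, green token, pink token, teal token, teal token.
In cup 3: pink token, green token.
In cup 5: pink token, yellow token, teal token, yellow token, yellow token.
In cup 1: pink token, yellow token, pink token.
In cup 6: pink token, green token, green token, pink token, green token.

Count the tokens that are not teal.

Total tokens: 27; with the excluded value: 4; remaining 27 − 4 = 23.

23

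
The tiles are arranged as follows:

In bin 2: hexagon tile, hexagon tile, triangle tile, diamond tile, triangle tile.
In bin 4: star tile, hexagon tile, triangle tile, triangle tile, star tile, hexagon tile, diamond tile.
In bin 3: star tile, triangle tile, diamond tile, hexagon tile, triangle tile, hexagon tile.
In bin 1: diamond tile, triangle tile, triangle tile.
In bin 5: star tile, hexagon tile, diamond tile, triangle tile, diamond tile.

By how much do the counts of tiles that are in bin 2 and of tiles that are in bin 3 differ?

1

tiles in bin 2: 5. tiles in bin 3: 6.
|5 − 6| = 6 − 5 = 1.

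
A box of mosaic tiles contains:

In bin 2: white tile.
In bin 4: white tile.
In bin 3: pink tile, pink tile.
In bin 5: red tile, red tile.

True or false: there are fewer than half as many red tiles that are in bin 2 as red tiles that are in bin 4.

False

There are 0 red tiles in bin 2.
There are 0 red tiles in bin 4.
The claim requires 2 × 0 = 0 < 0, which does not hold.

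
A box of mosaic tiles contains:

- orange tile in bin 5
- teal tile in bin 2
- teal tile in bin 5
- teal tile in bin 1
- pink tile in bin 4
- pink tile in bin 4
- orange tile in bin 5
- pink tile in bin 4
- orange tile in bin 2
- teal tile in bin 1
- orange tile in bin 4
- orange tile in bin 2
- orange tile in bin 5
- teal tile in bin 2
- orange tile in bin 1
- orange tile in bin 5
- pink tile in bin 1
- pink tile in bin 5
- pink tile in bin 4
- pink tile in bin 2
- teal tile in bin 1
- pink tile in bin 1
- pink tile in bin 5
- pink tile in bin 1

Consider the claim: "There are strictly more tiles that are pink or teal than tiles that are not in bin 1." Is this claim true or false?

False

|tiles that are pink or teal| = 16.
|tiles that are not in bin 1| = 17.
The claim requires 16 > 17, which does not hold.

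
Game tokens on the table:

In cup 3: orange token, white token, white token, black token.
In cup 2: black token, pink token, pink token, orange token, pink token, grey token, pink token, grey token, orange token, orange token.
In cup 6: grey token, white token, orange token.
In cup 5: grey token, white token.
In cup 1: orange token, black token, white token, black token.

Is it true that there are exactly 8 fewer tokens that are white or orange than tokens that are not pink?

True

tokens that are white or orange: 11.
tokens that are not pink: 19.
The claim requires 19 − 11 (= 8) to equal 8, which holds.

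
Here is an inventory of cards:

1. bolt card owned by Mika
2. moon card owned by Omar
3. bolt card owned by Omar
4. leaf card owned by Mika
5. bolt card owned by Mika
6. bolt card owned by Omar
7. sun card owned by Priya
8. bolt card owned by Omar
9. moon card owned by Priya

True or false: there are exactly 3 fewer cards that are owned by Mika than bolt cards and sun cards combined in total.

Count of cards owned by Mika: 3.
bolt cards: 5; sun cards: 1; combined: 5 + 1 = 6.
The claim requires 6 − 3 (= 3) to equal 3, which holds.

True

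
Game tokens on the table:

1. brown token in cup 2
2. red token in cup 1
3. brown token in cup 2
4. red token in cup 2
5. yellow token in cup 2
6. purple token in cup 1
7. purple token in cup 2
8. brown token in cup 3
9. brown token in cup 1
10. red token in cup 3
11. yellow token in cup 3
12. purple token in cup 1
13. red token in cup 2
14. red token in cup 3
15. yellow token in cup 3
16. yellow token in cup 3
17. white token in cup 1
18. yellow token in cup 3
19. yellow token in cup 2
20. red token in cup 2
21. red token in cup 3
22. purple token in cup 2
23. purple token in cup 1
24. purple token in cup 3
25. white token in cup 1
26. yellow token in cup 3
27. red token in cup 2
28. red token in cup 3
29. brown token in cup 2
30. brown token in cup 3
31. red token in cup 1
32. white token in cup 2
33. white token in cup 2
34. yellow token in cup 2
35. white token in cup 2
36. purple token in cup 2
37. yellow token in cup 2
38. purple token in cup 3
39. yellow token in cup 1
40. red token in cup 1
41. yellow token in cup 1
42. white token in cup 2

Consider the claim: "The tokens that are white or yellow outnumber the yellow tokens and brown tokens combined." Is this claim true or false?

tokens that are white or yellow: 17.
yellow tokens: 11; brown tokens: 6; combined: 11 + 6 = 17.
The claim requires 17 > 17, which does not hold.

False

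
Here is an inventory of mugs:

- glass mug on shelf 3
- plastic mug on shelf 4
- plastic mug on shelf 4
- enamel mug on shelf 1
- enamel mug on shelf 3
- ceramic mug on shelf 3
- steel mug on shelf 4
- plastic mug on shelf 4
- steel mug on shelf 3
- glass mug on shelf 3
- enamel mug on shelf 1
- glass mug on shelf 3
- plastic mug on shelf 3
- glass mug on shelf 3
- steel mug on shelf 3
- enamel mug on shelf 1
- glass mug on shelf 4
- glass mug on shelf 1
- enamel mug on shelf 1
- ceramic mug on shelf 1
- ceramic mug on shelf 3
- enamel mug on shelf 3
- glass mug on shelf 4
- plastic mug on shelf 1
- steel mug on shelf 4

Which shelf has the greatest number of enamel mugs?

Counts by shelf (restricted to enamel mugs): shelf 1→4, shelf 3→2, shelf 4→0.
The maximum is 4, held uniquely by shelf 1.

shelf 1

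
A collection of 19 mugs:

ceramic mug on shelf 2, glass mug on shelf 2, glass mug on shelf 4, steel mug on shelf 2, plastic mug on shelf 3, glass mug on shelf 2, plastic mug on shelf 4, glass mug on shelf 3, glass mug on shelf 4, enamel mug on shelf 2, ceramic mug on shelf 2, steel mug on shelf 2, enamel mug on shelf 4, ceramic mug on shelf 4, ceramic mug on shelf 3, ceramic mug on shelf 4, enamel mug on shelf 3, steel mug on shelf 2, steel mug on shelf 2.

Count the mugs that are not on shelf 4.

13

Total mugs: 19; with the excluded value: 6; remaining 19 − 6 = 13.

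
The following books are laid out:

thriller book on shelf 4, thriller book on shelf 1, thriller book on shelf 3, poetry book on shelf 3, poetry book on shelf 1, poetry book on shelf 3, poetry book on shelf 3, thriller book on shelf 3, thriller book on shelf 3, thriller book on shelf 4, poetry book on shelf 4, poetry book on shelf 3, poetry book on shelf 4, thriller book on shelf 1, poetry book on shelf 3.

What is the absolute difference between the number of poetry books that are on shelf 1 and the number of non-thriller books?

poetry books on shelf 1: 1. non-thriller books: 8.
|1 − 8| = 8 − 1 = 7.

7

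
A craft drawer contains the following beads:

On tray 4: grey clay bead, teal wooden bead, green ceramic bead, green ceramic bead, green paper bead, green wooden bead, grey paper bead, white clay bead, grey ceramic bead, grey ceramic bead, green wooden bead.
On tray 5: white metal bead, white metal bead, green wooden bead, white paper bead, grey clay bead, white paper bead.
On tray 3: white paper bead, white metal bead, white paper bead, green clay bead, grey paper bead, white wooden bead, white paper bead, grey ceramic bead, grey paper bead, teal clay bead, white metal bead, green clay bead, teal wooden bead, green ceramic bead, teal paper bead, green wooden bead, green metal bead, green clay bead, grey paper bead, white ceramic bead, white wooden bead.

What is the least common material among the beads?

metal

Counts by material: paper 11, wooden 8, clay 7, ceramic 7, metal 5.
The minimum is 5, held uniquely by metal.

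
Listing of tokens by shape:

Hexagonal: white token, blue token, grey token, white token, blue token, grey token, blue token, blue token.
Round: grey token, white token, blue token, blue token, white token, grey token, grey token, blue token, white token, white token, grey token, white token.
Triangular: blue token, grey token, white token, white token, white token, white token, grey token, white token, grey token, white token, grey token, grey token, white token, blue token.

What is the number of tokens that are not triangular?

20

Total tokens: 34; with the excluded value: 14; remaining 34 − 14 = 20.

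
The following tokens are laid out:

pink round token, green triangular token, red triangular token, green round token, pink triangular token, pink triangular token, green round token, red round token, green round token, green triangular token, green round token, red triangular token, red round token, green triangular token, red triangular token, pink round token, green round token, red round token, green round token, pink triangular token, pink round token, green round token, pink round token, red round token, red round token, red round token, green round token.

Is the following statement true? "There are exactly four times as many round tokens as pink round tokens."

There are 18 round tokens.
There are 4 pink round tokens.
The claim requires 18 = 4 × 4 = 16, which does not hold.

False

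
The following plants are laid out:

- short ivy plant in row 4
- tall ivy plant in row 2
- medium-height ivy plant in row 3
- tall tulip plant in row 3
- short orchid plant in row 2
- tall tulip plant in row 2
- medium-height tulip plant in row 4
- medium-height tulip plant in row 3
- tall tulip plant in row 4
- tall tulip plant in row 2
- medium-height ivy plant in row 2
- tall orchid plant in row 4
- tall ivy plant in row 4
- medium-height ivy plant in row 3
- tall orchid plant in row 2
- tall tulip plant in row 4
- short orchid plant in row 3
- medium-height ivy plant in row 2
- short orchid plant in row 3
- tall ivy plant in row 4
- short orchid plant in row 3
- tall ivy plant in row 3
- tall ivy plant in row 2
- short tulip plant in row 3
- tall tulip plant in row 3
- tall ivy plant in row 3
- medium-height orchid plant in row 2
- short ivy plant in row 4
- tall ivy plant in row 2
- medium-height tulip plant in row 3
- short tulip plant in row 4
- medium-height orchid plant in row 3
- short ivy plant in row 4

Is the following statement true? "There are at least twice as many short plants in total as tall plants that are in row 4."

False

There are 9 short plants.
There are 5 tall plants in row 4.
The claim requires 9 ≥ 2 × 5 = 10, which does not hold.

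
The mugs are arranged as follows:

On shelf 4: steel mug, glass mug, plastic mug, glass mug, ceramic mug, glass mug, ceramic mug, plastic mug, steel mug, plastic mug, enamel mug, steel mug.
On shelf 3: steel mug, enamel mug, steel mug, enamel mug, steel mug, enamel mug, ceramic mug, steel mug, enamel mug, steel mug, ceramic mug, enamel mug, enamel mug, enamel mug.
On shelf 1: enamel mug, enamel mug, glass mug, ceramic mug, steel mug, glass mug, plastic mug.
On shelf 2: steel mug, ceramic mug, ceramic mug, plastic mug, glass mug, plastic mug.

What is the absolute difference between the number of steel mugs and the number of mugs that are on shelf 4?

steel mugs: 10. mugs on shelf 4: 12.
|10 − 12| = 12 − 10 = 2.

2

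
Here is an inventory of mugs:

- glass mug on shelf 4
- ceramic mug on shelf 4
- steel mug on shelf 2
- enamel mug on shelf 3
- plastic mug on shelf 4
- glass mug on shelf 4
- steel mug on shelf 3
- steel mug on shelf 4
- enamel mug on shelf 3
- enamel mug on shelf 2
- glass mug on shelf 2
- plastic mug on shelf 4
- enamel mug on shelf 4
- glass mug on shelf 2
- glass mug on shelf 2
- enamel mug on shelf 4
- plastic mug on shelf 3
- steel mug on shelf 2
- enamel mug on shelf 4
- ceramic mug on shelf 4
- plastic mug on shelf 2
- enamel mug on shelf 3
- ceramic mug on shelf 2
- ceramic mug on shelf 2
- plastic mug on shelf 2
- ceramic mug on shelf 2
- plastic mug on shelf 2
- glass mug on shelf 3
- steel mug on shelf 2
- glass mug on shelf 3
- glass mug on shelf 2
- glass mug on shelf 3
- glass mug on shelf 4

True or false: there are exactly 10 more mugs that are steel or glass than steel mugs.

mugs that are steel or glass: 15.
steel mugs: 5.
The claim requires 15 − 5 (= 10) to equal 10, which holds.

True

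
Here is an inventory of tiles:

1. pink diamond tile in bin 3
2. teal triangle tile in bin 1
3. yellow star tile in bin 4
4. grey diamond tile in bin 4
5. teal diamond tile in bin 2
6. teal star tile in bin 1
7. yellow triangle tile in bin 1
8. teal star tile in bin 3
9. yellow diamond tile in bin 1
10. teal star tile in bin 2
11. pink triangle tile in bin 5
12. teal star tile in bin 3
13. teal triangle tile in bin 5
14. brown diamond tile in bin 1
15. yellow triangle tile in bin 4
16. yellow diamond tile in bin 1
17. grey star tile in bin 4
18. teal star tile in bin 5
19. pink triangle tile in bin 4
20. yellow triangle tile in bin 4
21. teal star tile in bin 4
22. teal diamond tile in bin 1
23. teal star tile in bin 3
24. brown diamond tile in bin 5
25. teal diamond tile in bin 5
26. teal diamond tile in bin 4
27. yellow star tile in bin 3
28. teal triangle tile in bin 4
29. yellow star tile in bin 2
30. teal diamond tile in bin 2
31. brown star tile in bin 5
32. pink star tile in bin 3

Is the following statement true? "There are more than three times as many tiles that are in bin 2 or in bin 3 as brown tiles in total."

|tiles in bin 2 or in bin 3| = 10.
|brown tiles| = 3.
The claim requires 10 > 3 × 3 = 9, which holds.

True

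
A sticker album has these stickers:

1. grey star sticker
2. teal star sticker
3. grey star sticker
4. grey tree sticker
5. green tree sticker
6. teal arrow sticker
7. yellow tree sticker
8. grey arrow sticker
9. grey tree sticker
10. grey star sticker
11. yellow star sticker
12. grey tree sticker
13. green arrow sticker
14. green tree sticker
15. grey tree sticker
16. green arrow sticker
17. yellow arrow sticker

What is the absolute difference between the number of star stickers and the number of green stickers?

1

star stickers: 5. green stickers: 4.
|5 − 4| = 5 − 4 = 1.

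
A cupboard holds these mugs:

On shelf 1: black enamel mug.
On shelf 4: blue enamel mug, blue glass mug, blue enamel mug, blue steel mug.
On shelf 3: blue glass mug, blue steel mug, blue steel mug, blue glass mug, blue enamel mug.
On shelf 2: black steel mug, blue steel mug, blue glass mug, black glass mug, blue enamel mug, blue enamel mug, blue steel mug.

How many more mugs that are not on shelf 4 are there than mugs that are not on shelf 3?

mugs that are not on shelf 4: 13.
mugs that are not on shelf 3: 12.
13 − 12 = 1.

1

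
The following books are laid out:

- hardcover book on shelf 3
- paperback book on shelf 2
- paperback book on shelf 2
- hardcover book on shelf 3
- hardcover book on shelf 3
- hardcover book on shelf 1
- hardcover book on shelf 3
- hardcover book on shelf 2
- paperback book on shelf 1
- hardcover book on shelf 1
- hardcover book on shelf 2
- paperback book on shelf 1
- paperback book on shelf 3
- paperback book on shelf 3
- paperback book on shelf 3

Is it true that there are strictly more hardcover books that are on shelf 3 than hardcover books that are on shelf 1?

True

hardcover books on shelf 3: 4.
hardcover books on shelf 1: 2.
The claim requires 4 > 2, which holds.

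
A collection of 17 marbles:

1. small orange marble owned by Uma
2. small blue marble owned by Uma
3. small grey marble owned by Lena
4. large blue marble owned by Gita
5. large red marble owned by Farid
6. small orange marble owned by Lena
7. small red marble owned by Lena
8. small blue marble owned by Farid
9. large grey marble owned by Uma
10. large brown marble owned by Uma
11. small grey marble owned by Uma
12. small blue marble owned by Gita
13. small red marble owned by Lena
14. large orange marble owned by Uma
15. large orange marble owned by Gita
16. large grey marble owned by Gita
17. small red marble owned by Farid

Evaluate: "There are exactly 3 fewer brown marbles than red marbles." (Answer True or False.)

True

brown marbles: 1.
red marbles: 4.
The claim requires 4 − 1 (= 3) to equal 3, which holds.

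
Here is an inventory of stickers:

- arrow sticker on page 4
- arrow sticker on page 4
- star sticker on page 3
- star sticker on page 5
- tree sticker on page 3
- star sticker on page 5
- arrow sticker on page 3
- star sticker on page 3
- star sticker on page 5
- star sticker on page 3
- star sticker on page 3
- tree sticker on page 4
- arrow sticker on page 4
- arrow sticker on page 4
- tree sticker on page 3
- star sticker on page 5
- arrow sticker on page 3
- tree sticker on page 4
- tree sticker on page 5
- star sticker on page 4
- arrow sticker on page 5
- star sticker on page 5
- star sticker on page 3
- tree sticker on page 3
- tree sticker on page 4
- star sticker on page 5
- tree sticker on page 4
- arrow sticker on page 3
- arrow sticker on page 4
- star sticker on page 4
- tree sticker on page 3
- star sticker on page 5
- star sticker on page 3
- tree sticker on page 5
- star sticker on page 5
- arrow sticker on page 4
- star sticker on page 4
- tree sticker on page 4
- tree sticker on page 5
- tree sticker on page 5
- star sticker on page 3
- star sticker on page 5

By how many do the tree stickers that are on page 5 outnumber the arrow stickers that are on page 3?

1

tree stickers on page 5: 4.
arrow stickers on page 3: 3.
4 − 3 = 1.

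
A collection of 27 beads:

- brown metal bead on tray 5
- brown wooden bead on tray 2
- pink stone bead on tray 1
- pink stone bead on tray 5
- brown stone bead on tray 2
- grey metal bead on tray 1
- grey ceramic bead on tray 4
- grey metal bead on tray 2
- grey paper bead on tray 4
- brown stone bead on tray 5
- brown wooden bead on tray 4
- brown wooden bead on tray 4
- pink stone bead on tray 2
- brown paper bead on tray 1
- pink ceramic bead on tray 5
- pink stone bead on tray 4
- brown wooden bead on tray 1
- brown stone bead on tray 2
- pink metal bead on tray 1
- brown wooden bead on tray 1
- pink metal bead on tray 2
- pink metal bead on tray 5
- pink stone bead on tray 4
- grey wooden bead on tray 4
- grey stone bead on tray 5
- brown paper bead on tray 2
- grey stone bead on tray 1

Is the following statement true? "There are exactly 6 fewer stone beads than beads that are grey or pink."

True

|stone beads| = 10.
|beads that are grey or pink| = 16.
The claim requires 16 − 10 (= 6) to equal 6, which holds.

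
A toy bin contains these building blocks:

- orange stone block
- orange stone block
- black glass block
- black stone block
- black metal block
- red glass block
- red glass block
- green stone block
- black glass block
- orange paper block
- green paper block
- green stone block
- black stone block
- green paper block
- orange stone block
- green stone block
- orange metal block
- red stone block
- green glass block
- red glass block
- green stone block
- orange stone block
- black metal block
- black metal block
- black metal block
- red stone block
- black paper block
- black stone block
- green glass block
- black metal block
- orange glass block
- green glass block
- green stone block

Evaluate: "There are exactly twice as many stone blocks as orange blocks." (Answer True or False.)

True

|stone blocks| = 14.
|orange blocks| = 7.
The claim requires 14 = 2 × 7 = 14, which holds.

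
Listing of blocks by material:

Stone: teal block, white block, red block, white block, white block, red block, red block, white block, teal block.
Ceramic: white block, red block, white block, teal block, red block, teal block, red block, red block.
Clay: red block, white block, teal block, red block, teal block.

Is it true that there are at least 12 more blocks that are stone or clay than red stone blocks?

|blocks that are stone or clay| = 14.
|red stone blocks| = 3.
The claim requires 14 − 3 = 11 ≥ 12, which does not hold.

False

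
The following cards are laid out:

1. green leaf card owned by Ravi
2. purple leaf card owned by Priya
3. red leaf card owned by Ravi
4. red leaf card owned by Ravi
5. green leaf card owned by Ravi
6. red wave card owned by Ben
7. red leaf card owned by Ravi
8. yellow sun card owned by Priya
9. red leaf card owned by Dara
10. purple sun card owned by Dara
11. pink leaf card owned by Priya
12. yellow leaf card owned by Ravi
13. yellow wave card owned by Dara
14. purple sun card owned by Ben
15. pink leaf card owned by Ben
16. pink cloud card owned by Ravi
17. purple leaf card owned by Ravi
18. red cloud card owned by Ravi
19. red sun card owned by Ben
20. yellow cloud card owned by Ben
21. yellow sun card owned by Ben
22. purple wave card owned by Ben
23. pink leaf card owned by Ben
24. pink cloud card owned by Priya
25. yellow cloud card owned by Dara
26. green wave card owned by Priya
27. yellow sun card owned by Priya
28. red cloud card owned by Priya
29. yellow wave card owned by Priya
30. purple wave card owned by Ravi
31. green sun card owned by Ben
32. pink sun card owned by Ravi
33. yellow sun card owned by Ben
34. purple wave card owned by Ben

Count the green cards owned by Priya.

1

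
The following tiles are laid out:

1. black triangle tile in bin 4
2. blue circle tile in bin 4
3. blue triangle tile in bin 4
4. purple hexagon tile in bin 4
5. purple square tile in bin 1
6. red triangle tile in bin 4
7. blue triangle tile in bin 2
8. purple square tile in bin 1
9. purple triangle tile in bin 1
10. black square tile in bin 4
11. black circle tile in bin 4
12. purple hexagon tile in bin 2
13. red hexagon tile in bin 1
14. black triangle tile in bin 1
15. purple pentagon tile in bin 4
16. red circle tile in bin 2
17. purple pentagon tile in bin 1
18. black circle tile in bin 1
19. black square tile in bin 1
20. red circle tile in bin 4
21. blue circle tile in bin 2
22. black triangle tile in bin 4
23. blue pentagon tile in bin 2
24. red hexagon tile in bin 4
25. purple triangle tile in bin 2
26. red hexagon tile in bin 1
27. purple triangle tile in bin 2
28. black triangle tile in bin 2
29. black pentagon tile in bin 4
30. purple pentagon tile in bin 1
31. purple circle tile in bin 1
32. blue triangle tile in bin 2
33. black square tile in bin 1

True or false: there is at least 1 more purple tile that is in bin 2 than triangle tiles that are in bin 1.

True

There are 3 purple tiles in bin 2.
There are 2 triangle tiles in bin 1.
The claim requires 3 − 2 = 1 ≥ 1, which holds.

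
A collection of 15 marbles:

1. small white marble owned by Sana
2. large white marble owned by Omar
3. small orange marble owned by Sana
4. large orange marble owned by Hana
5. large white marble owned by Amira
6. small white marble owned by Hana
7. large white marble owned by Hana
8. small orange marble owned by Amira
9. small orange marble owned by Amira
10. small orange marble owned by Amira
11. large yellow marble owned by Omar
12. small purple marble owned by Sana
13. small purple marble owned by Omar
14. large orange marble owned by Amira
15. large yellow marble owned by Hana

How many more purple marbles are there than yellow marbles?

purple marbles: 2.
yellow marbles: 2.
2 − 2 = 0.

0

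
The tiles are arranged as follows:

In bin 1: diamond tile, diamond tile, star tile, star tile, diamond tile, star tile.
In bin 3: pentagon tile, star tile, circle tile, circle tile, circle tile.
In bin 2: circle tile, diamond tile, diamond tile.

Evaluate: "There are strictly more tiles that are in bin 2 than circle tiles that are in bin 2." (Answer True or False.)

tiles in bin 2: 3.
circle tiles in bin 2: 1.
The claim requires 3 > 1, which holds.

True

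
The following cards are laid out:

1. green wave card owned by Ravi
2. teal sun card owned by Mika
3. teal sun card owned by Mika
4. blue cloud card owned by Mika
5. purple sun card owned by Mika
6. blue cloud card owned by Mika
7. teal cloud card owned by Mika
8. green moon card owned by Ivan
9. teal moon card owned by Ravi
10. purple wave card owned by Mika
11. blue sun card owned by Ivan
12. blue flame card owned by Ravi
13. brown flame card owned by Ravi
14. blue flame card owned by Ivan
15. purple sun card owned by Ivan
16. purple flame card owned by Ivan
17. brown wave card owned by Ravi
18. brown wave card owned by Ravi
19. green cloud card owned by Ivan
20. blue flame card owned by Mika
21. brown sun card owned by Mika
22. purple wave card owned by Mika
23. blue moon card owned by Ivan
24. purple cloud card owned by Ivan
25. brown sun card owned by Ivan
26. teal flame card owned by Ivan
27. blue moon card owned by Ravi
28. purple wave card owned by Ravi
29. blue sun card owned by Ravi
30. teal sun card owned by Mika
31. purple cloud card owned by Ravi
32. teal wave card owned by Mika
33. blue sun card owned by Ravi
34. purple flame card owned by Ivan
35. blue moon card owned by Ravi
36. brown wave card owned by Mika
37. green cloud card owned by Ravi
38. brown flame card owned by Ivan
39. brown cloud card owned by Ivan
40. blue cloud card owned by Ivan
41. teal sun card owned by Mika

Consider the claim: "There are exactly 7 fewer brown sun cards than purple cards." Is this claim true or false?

There are 2 brown sun cards.
There are 9 purple cards.
The claim requires 9 − 2 (= 7) to equal 7, which holds.

True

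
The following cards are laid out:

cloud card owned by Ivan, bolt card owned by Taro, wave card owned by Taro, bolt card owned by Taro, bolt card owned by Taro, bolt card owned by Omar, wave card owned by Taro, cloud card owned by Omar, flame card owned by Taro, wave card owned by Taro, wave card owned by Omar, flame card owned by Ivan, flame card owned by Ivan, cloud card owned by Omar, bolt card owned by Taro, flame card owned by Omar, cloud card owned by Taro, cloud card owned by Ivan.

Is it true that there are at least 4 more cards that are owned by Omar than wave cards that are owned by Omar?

True

Count of cards owned by Omar: 5.
Count of wave cards owned by Omar: 1.
The claim requires 5 − 1 = 4 ≥ 4, which holds.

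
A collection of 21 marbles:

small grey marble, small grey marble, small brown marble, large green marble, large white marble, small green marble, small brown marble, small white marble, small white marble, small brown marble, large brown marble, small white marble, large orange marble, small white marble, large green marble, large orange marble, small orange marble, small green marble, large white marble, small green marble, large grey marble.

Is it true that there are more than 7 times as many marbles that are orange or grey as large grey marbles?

|marbles that are orange or grey| = 6.
|large grey marbles| = 1.
The claim requires 6 > 7 × 1 = 7, which does not hold.

False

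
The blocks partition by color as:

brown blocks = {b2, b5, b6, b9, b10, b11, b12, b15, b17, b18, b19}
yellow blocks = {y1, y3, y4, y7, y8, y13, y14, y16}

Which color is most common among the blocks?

brown

Counts by color: brown 11, yellow 8.
The maximum is 11, held uniquely by brown.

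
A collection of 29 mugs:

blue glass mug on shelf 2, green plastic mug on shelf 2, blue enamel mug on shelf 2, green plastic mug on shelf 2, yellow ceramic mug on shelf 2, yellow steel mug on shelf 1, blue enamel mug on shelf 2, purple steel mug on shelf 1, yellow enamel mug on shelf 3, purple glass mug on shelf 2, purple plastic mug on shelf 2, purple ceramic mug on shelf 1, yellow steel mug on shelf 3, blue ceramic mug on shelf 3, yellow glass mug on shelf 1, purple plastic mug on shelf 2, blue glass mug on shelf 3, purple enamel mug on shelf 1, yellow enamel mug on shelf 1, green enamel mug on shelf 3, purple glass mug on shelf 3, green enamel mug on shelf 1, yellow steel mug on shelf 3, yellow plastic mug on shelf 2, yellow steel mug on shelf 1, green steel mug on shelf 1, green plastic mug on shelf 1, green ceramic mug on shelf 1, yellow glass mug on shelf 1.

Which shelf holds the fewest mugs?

Counts by shelf: shelf 1→12, shelf 2→10, shelf 3→7.
The minimum is 7, held uniquely by shelf 3.

shelf 3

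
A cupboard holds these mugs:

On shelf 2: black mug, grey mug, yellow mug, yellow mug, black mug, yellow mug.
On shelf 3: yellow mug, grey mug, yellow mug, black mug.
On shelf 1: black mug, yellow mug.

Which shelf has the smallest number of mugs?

shelf 1

Counts by shelf: shelf 2→6, shelf 3→4, shelf 1→2.
The minimum is 2, held uniquely by shelf 1.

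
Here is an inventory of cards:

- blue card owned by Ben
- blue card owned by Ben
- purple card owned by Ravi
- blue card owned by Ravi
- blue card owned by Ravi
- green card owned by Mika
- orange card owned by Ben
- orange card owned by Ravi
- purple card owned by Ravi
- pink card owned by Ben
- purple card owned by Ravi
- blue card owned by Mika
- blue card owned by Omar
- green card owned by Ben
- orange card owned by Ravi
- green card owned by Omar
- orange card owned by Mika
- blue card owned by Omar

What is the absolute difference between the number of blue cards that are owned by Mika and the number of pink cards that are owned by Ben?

0

blue cards owned by Mika: 1. pink cards owned by Ben: 1.
|1 − 1| = 1 − 1 = 0.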